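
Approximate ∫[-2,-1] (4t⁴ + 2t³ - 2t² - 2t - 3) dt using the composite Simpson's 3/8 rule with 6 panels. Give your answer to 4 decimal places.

12.6343

h = (-1 − (-2))/6 = 0.166667.
Nodes t₀,…,t₆ = -2, -1.833333, -1.666667, -1.5, -1.333333, -1.166667, -1.
f(t) = 4t⁴ + 2t³ - 2t² - 2t - 3: f₀=41, f₁=26.808642, f₂=16.382716, f₃=9, f₄=4.012346, f₅=0.845679, f₆=-1.
(3h/8)·[f₀ + 3f₁ + 3f₂ + 2f₃ + 3f₄ + 3f₅ + f₆] = 0.0625·(202.148148) = 12.6343.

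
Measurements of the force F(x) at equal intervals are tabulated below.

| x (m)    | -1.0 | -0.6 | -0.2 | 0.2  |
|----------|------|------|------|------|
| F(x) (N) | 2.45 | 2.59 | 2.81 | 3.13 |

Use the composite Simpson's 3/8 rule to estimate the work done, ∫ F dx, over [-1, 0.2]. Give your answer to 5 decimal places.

h = 0.4, n = 3.
(3h/8)·[y₀ + 3y₁ + 3y₂ + y₃] = 0.15·(21.78) = 3.26700.

3.26700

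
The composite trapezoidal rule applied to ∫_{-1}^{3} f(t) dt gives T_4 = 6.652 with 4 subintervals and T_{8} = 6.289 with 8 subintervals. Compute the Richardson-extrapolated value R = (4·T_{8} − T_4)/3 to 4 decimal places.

6.1680

R = (4·T_{8} − T_4) / 3 = (4·6.289 − 6.652)/3 = (18.504)/3 = 6.1680.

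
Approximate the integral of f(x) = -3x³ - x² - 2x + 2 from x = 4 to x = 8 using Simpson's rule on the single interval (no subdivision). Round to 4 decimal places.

-3069.3333

S = (b−a)/6 · [f(4) + 4f(6) + f(8)] = 0.666667·[(-214) + 4·(-694) + (-1614)] = -3069.3333.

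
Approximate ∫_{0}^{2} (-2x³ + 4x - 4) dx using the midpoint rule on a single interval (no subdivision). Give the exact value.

M = (b−a)·f(1) = 2·(-2) = -4.

-4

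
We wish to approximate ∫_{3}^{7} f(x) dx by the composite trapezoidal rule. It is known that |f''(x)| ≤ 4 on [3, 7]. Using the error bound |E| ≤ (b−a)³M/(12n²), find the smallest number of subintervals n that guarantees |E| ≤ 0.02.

33

Need 256/(12n²) ≤ 0.02.
n² ≥ 256/(12·0.02) = 1066.67 ⇒ n ≥ 32.6599, so the smallest n is 33.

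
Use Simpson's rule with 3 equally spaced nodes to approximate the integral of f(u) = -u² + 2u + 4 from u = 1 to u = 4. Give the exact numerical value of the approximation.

6

h = (4 − 1)/2 = 1.5.
Nodes u₀,…,u₂ = 1, 2.5, 4.
f(u) = -u² + 2u + 4: f₀=5, f₁=2.75, f₂=-4.
(h/3)·[f₀ + 4f₁ + f₂] = 0.5·(12) = 6.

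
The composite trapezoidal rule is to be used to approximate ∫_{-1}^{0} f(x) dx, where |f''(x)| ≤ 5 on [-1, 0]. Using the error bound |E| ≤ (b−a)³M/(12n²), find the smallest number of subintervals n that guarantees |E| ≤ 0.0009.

Need 5/(12n²) ≤ 0.0009.
n² ≥ 5/(12·0.0009) = 462.963 ⇒ n ≥ 21.5166, so the smallest n is 22.

22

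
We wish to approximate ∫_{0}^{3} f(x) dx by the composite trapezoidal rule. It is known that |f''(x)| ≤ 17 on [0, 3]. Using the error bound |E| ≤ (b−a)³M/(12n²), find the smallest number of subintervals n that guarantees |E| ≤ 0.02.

44

Need 459/(12n²) ≤ 0.02.
n² ≥ 459/(12·0.02) = 1912.5 ⇒ n ≥ 43.7321, so the smallest n is 44.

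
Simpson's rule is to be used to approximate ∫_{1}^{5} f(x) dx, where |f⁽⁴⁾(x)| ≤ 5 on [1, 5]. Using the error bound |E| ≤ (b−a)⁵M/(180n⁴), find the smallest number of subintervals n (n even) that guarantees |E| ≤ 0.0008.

14

Need 5120/(180n⁴) ≤ 0.0008.
n⁴ ≥ 5120/(180·0.0008) = 35555.6 ⇒ n ≥ 13.7318, so the smallest even n is 14. (n must be even for Simpson's rule.)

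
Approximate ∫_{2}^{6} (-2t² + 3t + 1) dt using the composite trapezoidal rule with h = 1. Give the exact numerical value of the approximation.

h = (6 − 2)/4 = 1.
Nodes t₀,…,t₄ = 2, 3, 4, 5, 6.
f(t) = -2t² + 3t + 1: f₀=-1, f₁=-8, f₂=-19, f₃=-34, f₄=-53.
(h/2)·[f₀ + 2f₁ + 2f₂ + 2f₃ + f₄] = 0.5·(-176) = -88.

-88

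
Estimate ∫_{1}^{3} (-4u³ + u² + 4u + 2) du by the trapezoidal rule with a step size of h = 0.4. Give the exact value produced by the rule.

-52.56

h = (3 − 1)/5 = 0.4.
Nodes u₀,…,u₅ = 1, 1.4, 1.8, 2.2, 2.6, 3.
f(u) = -4u³ + u² + 4u + 2: f₀=3, f₁=-1.416, f₂=-10.888, f₃=-26.952, f₄=-51.144, f₅=-85.
(h/2)·[f₀ + 2f₁ + 2f₂ + 2f₃ + 2f₄ + f₅] = 0.2·(-262.8) = -52.56.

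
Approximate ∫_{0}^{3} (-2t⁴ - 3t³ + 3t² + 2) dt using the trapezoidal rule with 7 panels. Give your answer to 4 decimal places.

-129.2137

h = (3 − 0)/7 = 0.428571.
Nodes t₀,…,t₇ = 0, 0.428571, 0.857143, 1.285714, 1.714286, 2.142857, 2.571429, 3.
f(t) = -2t⁴ - 3t³ + 3t² + 2: f₀=2, f₁=2.247397, f₂=1.235319, f₃=-4.882132, f₄=-21.570179, f₅=-55.913369, f₆=-116.615577, f₇=-214.
(h/2)·[f₀ + 2f₁ + 2f₂ + 2f₃ + 2f₄ + 2f₅ + 2f₆ + f₇] = 0.214286·(-602.997085) = -129.2137.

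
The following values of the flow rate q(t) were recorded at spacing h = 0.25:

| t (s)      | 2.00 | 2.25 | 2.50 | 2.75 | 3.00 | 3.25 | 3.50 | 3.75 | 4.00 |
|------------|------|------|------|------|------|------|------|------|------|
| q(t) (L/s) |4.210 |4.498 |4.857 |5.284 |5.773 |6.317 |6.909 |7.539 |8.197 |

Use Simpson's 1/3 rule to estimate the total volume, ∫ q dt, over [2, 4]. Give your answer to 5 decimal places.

h = 0.25, n = 8.
(h/3)·[y₀ + 4y₁ + 2y₂ + 4y₃ + 2y₄ + 4y₅ + 2y₆ + 4y₇ + y₈] = 0.083333·(142.037) = 11.83642.

11.83642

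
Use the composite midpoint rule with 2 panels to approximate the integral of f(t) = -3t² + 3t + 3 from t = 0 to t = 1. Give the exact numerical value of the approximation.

3.5625

h = (1 − 0)/2 = 0.5.
Midpoints m₁,…,m₂ = 0.25, 0.75.
f(m₁)=3.5625, f(m₂)=3.5625.
h·[f(m₁) + f(m₂)] = 0.5·(7.125) = 3.5625.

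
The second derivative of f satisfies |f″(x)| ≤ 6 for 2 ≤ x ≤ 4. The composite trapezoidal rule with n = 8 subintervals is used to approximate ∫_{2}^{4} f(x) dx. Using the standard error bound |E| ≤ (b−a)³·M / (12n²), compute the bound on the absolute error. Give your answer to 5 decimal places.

|E| ≤ (2)³·6 / (12·8²) = 48/768 = 0.06250.

0.06250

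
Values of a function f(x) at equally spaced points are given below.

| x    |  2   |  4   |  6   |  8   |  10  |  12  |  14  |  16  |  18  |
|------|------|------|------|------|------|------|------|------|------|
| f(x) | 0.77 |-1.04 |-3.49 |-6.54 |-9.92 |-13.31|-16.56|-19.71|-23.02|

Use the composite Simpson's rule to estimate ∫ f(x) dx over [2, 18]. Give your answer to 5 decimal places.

h = 2, n = 8.
(h/3)·[y₀ + 4y₁ + 2y₂ + 4y₃ + 2y₄ + 4y₅ + 2y₆ + 4y₇ + y₈] = 0.666667·(-244.59) = -163.06000.

-163.06000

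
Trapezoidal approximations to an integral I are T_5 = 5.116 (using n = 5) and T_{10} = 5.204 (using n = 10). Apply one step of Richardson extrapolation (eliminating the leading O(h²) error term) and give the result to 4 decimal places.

R = (4·T_{10} − T_5) / 3 = (4·5.204 − 5.116)/3 = (15.700)/3 = 5.2333.

5.2333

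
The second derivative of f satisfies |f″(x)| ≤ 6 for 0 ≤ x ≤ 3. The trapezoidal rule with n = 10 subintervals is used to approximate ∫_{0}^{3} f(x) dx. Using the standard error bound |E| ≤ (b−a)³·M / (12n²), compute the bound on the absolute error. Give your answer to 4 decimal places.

|E| ≤ (3)³·6 / (12·10²) = 162/1200 = 0.1350.

0.1350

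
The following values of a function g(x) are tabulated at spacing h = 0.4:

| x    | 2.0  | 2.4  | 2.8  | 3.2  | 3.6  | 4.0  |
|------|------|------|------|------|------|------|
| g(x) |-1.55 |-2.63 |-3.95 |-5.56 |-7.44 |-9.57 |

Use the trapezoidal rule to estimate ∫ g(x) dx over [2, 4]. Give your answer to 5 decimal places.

-10.05600

h = 0.4, n = 5.
(h/2)·[y₀ + 2y₁ + 2y₂ + 2y₃ + 2y₄ + y₅] = 0.2·(-50.28) = -10.05600.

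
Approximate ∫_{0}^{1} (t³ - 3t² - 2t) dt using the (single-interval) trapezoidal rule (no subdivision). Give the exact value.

T = (b−a)/2 · [f(0) + f(1)] = 0.5·[0 + (-4)] = -2.

-2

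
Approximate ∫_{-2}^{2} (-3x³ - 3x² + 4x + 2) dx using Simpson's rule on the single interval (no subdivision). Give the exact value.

S = (b−a)/6 · [f(-2) + 4f(0) + f(2)] = 0.666667·[6 + 4·2 + (-26)] = -8.

-8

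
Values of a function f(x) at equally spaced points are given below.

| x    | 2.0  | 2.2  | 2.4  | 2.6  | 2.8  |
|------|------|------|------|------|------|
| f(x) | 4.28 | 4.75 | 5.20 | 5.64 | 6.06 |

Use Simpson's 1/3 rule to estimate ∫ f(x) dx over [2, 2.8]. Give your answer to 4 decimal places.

4.1533

h = 0.2, n = 4.
(h/3)·[y₀ + 4y₁ + 2y₂ + 4y₃ + y₄] = 0.066667·(62.30) = 4.1533.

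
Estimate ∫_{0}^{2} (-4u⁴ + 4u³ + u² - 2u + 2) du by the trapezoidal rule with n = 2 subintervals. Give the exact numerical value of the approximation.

h = (2 − 0)/2 = 1.
Nodes u₀,…,u₂ = 0, 1, 2.
f(u) = -4u⁴ + 4u³ + u² - 2u + 2: f₀=2, f₁=1, f₂=-30.
(h/2)·[f₀ + 2f₁ + f₂] = 0.5·(-26) = -13.

-13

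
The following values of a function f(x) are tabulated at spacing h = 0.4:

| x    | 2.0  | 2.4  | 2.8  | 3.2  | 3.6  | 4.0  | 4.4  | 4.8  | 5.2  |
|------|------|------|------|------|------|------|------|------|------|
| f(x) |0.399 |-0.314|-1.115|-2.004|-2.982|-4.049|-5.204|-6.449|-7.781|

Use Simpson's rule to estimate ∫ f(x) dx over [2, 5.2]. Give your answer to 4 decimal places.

h = 0.4, n = 8.
(h/3)·[y₀ + 4y₁ + 2y₂ + 4y₃ + 2y₄ + 4y₅ + 2y₆ + 4y₇ + y₈] = 0.133333·(-77.248) = -10.2997.

-10.2997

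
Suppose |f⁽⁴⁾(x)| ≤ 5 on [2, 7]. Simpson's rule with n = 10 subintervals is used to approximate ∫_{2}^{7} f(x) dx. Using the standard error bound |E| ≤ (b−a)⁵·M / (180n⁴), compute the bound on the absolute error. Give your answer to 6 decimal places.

|E| ≤ (5)⁵·5 / (180·10⁴) = 15625/1800000 = 0.008681.

0.008681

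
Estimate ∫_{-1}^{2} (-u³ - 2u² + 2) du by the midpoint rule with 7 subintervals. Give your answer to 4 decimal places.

h = (2 − (-1))/7 = 0.428571.
Midpoints m₁,…,m₇ = -0.785714, -0.357143, 0.071429, 0.5, 0.928571, 1.357143, 1.785714.
f(m₁)=1.250364, f(m₂)=1.790452, f(m₃)=1.989431, f(m₄)=1.375, f(m₅)=-0.525146, f(m₆)=-4.183309, f(m₇)=-10.071793.
h·[f(m₁) + f(m₂) + f(m₃) + f(m₄) + f(m₅) + f(m₆) + f(m₇)] = 0.428571·(-8.375) = -3.5893.

-3.5893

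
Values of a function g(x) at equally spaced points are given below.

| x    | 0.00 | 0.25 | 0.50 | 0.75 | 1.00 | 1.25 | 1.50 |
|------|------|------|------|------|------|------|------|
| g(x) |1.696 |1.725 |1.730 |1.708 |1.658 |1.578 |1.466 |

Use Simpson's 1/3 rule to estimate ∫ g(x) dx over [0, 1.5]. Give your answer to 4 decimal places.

h = 0.25, n = 6.
(h/3)·[y₀ + 4y₁ + 2y₂ + 4y₃ + 2y₄ + 4y₅ + y₆] = 0.083333·(29.982) = 2.4985.

2.4985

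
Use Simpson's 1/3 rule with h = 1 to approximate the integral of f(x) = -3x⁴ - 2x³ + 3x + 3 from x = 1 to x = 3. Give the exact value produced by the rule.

-168

h = (3 − 1)/2 = 1.
Nodes x₀,…,x₂ = 1, 2, 3.
f(x) = -3x⁴ - 2x³ + 3x + 3: f₀=1, f₁=-55, f₂=-285.
(h/3)·[f₀ + 4f₁ + f₂] = 0.333333·(-504) = -168.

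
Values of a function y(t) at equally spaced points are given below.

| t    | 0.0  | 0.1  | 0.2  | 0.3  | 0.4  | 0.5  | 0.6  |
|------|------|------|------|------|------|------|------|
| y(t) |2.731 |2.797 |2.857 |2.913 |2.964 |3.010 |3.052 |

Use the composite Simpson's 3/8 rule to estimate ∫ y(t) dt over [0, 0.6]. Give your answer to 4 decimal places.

1.7435

h = 0.1, n = 6.
(3h/8)·[y₀ + 3y₁ + 3y₂ + 2y₃ + 3y₄ + 3y₅ + y₆] = 0.0375·(46.493) = 1.7435.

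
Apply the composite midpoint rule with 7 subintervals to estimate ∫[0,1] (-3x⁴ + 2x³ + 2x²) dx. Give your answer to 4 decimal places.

0.5683

h = (1 − 0)/7 = 0.142857.
Midpoints m₁,…,m₇ = 0.071429, 0.214286, 0.357143, 0.5, 0.642857, 0.785714, 0.928571.
f(m₁)=0.010855, f(m₂)=0.105191, f(m₃)=0.297402, f(m₄)=0.5625, f(m₅)=0.845507, f(m₆)=1.061459, f(m₇)=1.095403.
h·[f(m₁) + f(m₂) + f(m₃) + f(m₄) + f(m₅) + f(m₆) + f(m₇)] = 0.142857·(3.978316) = 0.5683.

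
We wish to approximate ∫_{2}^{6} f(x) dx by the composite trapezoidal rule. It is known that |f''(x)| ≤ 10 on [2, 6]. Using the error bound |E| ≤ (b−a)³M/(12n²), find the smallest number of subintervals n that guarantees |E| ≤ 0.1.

24

Need 640/(12n²) ≤ 0.1.
n² ≥ 640/(12·0.1) = 533.333 ⇒ n ≥ 23.0940, so the smallest n is 24.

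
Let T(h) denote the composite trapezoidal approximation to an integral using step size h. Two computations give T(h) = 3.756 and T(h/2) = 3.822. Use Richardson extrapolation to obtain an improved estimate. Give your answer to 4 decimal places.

R = (4·T(h/2) − T(h)) / 3 = (4·3.822 − 3.756)/3 = (11.532)/3 = 3.8440.

3.8440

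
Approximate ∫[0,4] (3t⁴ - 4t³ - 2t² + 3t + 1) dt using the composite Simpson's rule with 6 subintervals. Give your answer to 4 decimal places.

344.0494

h = (4 − 0)/6 = 0.666667.
Nodes t₀,…,t₆ = 0, 0.666667, 1.333333, 2, 2.666667, 3.333333, 4.
f(t) = 3t⁴ - 4t³ - 2t² + 3t + 1: f₀=1, f₁=1.518519, f₂=1.444444, f₃=15, f₄=70.629630, f₅=211, f₆=493.
(h/3)·[f₀ + 4f₁ + 2f₂ + 4f₃ + 2f₄ + 4f₅ + f₆] = 0.222222·(1548.222222) = 344.0494.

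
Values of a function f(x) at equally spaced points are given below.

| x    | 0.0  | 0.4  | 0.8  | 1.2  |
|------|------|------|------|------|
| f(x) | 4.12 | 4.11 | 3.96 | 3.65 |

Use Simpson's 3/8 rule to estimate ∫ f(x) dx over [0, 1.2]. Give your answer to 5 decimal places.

4.79700

h = 0.4, n = 3.
(3h/8)·[y₀ + 3y₁ + 3y₂ + y₃] = 0.15·(31.98) = 4.79700.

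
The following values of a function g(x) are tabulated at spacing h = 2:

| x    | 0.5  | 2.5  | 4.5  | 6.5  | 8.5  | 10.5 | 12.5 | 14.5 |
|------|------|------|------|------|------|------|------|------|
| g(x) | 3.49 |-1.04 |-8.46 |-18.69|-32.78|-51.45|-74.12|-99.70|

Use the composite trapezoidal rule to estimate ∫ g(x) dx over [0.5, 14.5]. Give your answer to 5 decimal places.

-469.29000

h = 2, n = 7.
(h/2)·[y₀ + 2y₁ + 2y₂ + 2y₃ + 2y₄ + 2y₅ + 2y₆ + y₇] = 1·(-469.29) = -469.29000.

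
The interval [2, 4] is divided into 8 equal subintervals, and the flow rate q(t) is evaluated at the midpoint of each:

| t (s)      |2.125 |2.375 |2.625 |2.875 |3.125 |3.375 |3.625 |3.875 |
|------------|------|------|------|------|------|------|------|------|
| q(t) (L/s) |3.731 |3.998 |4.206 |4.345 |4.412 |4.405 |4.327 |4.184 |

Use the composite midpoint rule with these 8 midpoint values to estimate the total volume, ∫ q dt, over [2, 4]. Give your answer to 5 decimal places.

8.40200

h = 0.25, n = 8.
h·[y(m₁) + y(m₂) + y(m₃) + y(m₄) + y(m₅) + y(m₆) + y(m₇) + y(m₈)] = 0.25·(33.608) = 8.40200.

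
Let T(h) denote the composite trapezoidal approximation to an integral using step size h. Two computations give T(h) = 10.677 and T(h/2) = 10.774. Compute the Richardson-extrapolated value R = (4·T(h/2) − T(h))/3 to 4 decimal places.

10.8063

R = (4·T(h/2) − T(h)) / 3 = (4·10.774 − 10.677)/3 = (32.419)/3 = 10.8063.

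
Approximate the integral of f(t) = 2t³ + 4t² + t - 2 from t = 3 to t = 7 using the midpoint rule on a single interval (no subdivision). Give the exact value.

M = (b−a)·f(5) = 4·(353) = 1412.

1412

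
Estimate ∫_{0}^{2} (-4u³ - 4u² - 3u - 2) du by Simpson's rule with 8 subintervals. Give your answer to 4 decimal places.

h = (2 − 0)/8 = 0.25.
Nodes u₀,…,u₈ = 0, 0.25, 0.5, 0.75, 1, 1.25, 1.5, 1.75, 2.
f(u) = -4u³ - 4u² - 3u - 2: f₀=-2, f₁=-3.0625, f₂=-5, f₃=-8.1875, f₄=-13, f₅=-19.8125, f₆=-29, f₇=-40.9375, f₈=-56.
(h/3)·[f₀ + 4f₁ + 2f₂ + 4f₃ + 2f₄ + 4f₅ + 2f₆ + 4f₇ + f₈] = 0.083333·(-440) = -36.6667.

-36.6667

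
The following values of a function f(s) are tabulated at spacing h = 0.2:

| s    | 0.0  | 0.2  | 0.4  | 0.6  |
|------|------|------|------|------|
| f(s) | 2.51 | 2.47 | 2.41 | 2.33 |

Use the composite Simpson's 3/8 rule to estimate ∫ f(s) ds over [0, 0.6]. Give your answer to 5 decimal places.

1.46100

h = 0.2, n = 3.
(3h/8)·[y₀ + 3y₁ + 3y₂ + y₃] = 0.075·(19.48) = 1.46100.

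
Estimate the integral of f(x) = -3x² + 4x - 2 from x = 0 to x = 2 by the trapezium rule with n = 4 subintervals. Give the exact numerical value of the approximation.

h = (2 − 0)/4 = 0.5.
Nodes x₀,…,x₄ = 0, 0.5, 1, 1.5, 2.
f(x) = -3x² + 4x - 2: f₀=-2, f₁=-0.75, f₂=-1, f₃=-2.75, f₄=-6.
(h/2)·[f₀ + 2f₁ + 2f₂ + 2f₃ + f₄] = 0.25·(-17) = -4.25.

-4.25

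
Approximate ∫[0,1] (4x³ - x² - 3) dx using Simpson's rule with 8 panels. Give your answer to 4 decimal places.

-2.3333

h = (1 − 0)/8 = 0.125.
Nodes x₀,…,x₈ = 0, 0.125, 0.25, 0.375, 0.5, 0.625, 0.75, 0.875, 1.
f(x) = 4x³ - x² - 3: f₀=-3, f₁=-3.0078125, f₂=-3, f₃=-2.9296875, f₄=-2.75, f₅=-2.4140625, f₆=-1.875, f₇=-1.0859375, f₈=0.
(h/3)·[f₀ + 4f₁ + 2f₂ + 4f₃ + 2f₄ + 4f₅ + 2f₆ + 4f₇ + f₈] = 0.041667·(-56) = -2.3333.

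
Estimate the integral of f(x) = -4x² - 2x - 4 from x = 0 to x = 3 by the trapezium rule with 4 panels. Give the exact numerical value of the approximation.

h = (3 − 0)/4 = 0.75.
Nodes x₀,…,x₄ = 0, 0.75, 1.5, 2.25, 3.
f(x) = -4x² - 2x - 4: f₀=-4, f₁=-7.75, f₂=-16, f₃=-28.75, f₄=-46.
(h/2)·[f₀ + 2f₁ + 2f₂ + 2f₃ + f₄] = 0.375·(-155) = -58.125.

-58.125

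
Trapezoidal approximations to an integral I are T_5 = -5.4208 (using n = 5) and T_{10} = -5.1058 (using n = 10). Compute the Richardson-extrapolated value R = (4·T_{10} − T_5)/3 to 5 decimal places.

-5.00080

R = (4·T_{10} − T_5) / 3 = (4·(-5.1058) − (-5.4208))/3 = (-15.0024)/3 = -5.00080.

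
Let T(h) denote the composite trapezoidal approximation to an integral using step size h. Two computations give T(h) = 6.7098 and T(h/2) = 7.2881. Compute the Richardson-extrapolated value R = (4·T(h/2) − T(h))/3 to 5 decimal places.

7.48087

R = (4·T(h/2) − T(h)) / 3 = (4·7.2881 − 6.7098)/3 = (22.4426)/3 = 7.48087.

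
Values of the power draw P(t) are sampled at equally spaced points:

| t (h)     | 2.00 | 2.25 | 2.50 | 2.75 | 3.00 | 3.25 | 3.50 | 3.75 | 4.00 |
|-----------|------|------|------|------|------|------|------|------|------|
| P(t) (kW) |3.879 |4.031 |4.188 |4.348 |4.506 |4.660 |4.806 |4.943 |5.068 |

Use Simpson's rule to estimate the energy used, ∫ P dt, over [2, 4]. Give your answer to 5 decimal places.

8.98958

h = 0.25, n = 8.
(h/3)·[y₀ + 4y₁ + 2y₂ + 4y₃ + 2y₄ + 4y₅ + 2y₆ + 4y₇ + y₈] = 0.083333·(107.875) = 8.98958.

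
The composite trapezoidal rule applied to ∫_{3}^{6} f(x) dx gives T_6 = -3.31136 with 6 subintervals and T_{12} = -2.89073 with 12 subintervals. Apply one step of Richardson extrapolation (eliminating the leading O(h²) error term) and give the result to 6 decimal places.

-2.750520

R = (4·T_{12} − T_6) / 3 = (4·(-2.89073) − (-3.31136))/3 = (-8.25156)/3 = -2.750520.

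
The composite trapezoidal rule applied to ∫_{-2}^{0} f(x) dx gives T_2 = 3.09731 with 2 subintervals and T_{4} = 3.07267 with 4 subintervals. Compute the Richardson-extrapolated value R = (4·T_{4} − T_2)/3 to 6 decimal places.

3.064457

R = (4·T_{4} − T_2) / 3 = (4·3.07267 − 3.09731)/3 = (9.19337)/3 = 3.064457.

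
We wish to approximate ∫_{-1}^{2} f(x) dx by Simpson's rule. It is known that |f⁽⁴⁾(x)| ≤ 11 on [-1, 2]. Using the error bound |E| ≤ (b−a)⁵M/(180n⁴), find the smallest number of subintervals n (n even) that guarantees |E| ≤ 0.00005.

Need 2673/(180n⁴) ≤ 0.00005.
n⁴ ≥ 2673/(180·0.00005) = 297000 ⇒ n ≥ 23.3447, so the smallest even n is 24. (n must be even for Simpson's rule.)

24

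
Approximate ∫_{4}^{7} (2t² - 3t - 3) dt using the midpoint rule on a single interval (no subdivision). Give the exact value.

M = (b−a)·f(5.5) = 3·(41) = 123.

123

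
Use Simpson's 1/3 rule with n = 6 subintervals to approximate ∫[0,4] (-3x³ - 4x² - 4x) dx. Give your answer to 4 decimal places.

h = (4 − 0)/6 = 0.666667.
Nodes x₀,…,x₆ = 0, 0.666667, 1.333333, 2, 2.666667, 3.333333, 4.
f(x) = -3x³ - 4x² - 4x: f₀=0, f₁=-5.333333, f₂=-19.555556, f₃=-48, f₄=-96, f₅=-168.888889, f₆=-272.
(h/3)·[f₀ + 4f₁ + 2f₂ + 4f₃ + 2f₄ + 4f₅ + f₆] = 0.222222·(-1392) = -309.3333.

-309.3333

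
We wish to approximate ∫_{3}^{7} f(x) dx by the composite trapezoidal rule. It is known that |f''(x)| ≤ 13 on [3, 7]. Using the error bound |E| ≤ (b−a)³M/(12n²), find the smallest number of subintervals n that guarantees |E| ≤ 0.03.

49

Need 832/(12n²) ≤ 0.03.
n² ≥ 832/(12·0.03) = 2311.11 ⇒ n ≥ 48.0740, so the smallest n is 49.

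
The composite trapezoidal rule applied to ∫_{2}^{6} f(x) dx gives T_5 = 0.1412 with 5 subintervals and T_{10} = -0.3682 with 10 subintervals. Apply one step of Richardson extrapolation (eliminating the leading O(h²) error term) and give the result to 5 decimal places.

R = (4·T_{10} − T_5) / 3 = (4·(-0.3682) − 0.1412)/3 = (-1.6140)/3 = -0.53800.

-0.53800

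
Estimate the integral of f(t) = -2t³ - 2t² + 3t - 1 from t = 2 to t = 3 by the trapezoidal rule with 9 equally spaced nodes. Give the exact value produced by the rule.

h = (3 − 2)/8 = 0.125.
Nodes t₀,…,t₈ = 2, 2.125, 2.25, 2.375, 2.5, 2.625, 2.75, 2.875, 3.
f(t) = -2t³ - 2t² + 3t - 1: f₀=-19, f₁=-22.84765625, f₂=-27.15625, f₃=-31.94921875, f₄=-37.25, f₅=-43.08203125, f₆=-49.46875, f₇=-56.43359375, f₈=-64.
(h/2)·[f₀ + 2f₁ + 2f₂ + 2f₃ + 2f₄ + 2f₅ + 2f₆ + 2f₇ + f₈] = 0.0625·(-619.375) = -38.7109375.

-38.7109375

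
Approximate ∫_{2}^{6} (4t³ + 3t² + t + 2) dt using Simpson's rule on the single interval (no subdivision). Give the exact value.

S = (b−a)/6 · [f(2) + 4f(4) + f(6)] = 0.666667·[48 + 4·310 + 980] = 1512.

1512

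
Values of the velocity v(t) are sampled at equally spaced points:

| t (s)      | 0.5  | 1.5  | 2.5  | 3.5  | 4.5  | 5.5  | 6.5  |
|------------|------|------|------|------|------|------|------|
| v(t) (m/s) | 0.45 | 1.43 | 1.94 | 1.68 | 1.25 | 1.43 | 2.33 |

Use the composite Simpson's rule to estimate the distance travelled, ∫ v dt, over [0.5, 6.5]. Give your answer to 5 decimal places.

h = 1, n = 6.
(h/3)·[y₀ + 4y₁ + 2y₂ + 4y₃ + 2y₄ + 4y₅ + y₆] = 0.333333·(27.32) = 9.10667.

9.10667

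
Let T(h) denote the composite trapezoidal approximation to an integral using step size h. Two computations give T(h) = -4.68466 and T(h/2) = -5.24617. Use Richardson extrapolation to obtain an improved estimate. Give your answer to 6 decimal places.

R = (4·T(h/2) − T(h)) / 3 = (4·(-5.24617) − (-4.68466))/3 = (-16.30002)/3 = -5.433340.

-5.433340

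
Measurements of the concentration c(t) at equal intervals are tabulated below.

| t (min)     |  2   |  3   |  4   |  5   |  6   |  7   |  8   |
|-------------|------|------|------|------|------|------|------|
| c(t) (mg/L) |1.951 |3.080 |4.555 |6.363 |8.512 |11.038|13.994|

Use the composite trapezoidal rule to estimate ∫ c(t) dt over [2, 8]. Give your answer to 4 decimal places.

41.5205

h = 1, n = 6.
(h/2)·[y₀ + 2y₁ + 2y₂ + 2y₃ + 2y₄ + 2y₅ + y₆] = 0.5·(83.041) = 41.5205.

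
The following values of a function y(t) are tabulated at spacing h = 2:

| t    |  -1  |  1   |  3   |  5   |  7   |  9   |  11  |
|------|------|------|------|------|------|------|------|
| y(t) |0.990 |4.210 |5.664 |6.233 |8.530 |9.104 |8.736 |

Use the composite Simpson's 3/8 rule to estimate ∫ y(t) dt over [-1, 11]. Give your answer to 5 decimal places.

78.53700

h = 2, n = 6.
(3h/8)·[y₀ + 3y₁ + 3y₂ + 2y₃ + 3y₄ + 3y₅ + y₆] = 0.75·(104.716) = 78.53700.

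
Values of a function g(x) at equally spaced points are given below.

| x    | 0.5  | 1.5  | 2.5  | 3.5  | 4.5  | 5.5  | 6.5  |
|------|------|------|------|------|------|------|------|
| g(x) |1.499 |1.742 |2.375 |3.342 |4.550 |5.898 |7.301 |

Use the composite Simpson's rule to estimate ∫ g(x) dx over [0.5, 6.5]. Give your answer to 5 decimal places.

22.19267

h = 1, n = 6.
(h/3)·[y₀ + 4y₁ + 2y₂ + 4y₃ + 2y₄ + 4y₅ + y₆] = 0.333333·(66.578) = 22.19267.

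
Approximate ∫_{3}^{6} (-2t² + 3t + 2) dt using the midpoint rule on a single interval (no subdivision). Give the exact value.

M = (b−a)·f(4.5) = 3·(-25) = -75.

-75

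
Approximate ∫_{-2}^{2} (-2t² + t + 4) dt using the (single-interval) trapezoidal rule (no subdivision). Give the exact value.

T = (b−a)/2 · [f(-2) + f(2)] = 2·[(-6) + (-2)] = -16.

-16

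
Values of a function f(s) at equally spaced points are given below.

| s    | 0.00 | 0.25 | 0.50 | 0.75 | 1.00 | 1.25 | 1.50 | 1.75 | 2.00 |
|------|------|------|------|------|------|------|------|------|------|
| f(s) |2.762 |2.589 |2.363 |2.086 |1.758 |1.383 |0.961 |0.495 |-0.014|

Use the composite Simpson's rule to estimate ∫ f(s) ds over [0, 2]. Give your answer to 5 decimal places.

3.26033

h = 0.25, n = 8.
(h/3)·[y₀ + 4y₁ + 2y₂ + 4y₃ + 2y₄ + 4y₅ + 2y₆ + 4y₇ + y₈] = 0.083333·(39.124) = 3.26033.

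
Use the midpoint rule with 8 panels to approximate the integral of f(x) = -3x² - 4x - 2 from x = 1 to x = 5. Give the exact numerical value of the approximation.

h = (5 − 1)/8 = 0.5.
Midpoints m₁,…,m₈ = 1.25, 1.75, 2.25, 2.75, 3.25, 3.75, 4.25, 4.75.
f(m₁)=-11.6875, f(m₂)=-18.1875, f(m₃)=-26.1875, f(m₄)=-35.6875, f(m₅)=-46.6875, f(m₆)=-59.1875, f(m₇)=-73.1875, f(m₈)=-88.6875.
h·[f(m₁) + f(m₂) + f(m₃) + f(m₄) + f(m₅) + f(m₆) + f(m₇) + f(m₈)] = 0.5·(-359.5) = -179.75.

-179.75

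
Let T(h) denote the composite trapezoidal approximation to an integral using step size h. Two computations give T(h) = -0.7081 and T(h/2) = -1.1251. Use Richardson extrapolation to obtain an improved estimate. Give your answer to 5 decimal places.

R = (4·T(h/2) − T(h)) / 3 = (4·(-1.1251) − (-0.7081))/3 = (-3.7923)/3 = -1.26410.

-1.26410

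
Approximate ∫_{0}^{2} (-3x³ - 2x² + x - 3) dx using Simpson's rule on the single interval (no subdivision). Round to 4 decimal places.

-21.3333

S = (b−a)/6 · [f(0) + 4f(1) + f(2)] = 0.333333·[(-3) + 4·(-7) + (-33)] = -21.3333.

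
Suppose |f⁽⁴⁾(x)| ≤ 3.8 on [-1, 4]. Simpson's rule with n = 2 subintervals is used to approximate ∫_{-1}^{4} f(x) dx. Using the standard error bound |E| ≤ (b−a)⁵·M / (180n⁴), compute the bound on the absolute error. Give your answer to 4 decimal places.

|E| ≤ (5)⁵·3.8 / (180·2⁴) = 11875/2880 = 4.1233.

4.1233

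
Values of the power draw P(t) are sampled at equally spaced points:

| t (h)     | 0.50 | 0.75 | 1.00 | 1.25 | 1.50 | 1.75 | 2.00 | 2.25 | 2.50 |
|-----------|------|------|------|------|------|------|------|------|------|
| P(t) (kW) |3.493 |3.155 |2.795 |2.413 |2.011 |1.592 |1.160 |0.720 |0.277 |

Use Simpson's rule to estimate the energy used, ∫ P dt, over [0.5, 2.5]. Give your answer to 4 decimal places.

h = 0.25, n = 8.
(h/3)·[y₀ + 4y₁ + 2y₂ + 4y₃ + 2y₄ + 4y₅ + 2y₆ + 4y₇ + y₈] = 0.083333·(47.222) = 3.9352.

3.9352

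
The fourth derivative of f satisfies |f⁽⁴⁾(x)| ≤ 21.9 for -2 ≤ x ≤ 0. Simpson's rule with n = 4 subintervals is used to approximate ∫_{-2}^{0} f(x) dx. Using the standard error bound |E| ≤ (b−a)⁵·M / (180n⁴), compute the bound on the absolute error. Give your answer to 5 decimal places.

|E| ≤ (2)⁵·21.9 / (180·4⁴) = 700.8/46080 = 0.01521.

0.01521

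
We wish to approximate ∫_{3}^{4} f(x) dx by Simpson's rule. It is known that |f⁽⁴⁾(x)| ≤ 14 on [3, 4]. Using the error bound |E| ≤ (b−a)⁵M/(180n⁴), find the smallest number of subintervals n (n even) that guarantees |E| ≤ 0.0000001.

Need 14/(180n⁴) ≤ 0.0000001.
n⁴ ≥ 14/(180·0.0000001) = 777778 ⇒ n ≥ 29.6971, so the smallest even n is 30. (n must be even for Simpson's rule.)

30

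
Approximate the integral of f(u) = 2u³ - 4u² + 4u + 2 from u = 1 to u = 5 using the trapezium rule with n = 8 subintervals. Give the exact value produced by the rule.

h = (5 − 1)/8 = 0.5.
Nodes u₀,…,u₈ = 1, 1.5, 2, 2.5, 3, 3.5, 4, 4.5, 5.
f(u) = 2u³ - 4u² + 4u + 2: f₀=4, f₁=5.75, f₂=10, f₃=18.25, f₄=32, f₅=52.75, f₆=82, f₇=121.25, f₈=172.
(h/2)·[f₀ + 2f₁ + 2f₂ + 2f₃ + 2f₄ + 2f₅ + 2f₆ + 2f₇ + f₈] = 0.25·(820) = 205.

205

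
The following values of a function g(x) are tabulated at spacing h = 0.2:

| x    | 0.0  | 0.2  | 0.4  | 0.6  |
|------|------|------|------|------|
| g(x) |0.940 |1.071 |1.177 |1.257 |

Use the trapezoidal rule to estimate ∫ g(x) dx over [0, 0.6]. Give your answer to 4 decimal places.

h = 0.2, n = 3.
(h/2)·[y₀ + 2y₁ + 2y₂ + y₃] = 0.1·(6.693) = 0.6693.

0.6693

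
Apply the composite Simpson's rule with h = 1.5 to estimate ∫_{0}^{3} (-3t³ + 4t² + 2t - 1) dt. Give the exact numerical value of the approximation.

h = (3 − 0)/2 = 1.5.
Nodes t₀,…,t₂ = 0, 1.5, 3.
f(t) = -3t³ + 4t² + 2t - 1: f₀=-1, f₁=0.875, f₂=-40.
(h/3)·[f₀ + 4f₁ + f₂] = 0.5·(-37.5) = -18.75.

-18.75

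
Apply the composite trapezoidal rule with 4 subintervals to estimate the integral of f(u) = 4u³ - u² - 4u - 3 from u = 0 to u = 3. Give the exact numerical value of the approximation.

49.78125

h = (3 − 0)/4 = 0.75.
Nodes u₀,…,u₄ = 0, 0.75, 1.5, 2.25, 3.
f(u) = 4u³ - u² - 4u - 3: f₀=-3, f₁=-4.875, f₂=2.25, f₃=28.5, f₄=84.
(h/2)·[f₀ + 2f₁ + 2f₂ + 2f₃ + f₄] = 0.375·(132.75) = 49.78125.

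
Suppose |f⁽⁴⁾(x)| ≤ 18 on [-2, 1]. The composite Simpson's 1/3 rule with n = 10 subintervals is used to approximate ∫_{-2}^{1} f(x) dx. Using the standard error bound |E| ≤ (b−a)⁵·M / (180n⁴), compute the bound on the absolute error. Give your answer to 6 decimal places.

|E| ≤ (3)⁵·18 / (180·10⁴) = 4374/1800000 = 0.002430.

0.002430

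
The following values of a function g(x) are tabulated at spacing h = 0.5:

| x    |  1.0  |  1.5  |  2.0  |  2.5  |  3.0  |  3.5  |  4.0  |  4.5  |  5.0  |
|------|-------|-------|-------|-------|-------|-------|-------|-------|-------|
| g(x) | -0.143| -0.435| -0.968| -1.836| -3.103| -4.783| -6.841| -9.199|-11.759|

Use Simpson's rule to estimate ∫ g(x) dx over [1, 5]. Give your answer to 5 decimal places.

-16.45633

h = 0.5, n = 8.
(h/3)·[y₀ + 4y₁ + 2y₂ + 4y₃ + 2y₄ + 4y₅ + 2y₆ + 4y₇ + y₈] = 0.166667·(-98.738) = -16.45633.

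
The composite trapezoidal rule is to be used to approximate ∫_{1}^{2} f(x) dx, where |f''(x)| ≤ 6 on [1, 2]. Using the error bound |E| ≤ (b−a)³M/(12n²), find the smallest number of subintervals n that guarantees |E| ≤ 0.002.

16

Need 6/(12n²) ≤ 0.002.
n² ≥ 6/(12·0.002) = 250 ⇒ n ≥ 15.8114, so the smallest n is 16.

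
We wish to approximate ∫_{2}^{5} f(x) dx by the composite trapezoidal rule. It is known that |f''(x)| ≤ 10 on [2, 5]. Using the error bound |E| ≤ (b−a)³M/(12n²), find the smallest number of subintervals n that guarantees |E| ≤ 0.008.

Need 270/(12n²) ≤ 0.008.
n² ≥ 270/(12·0.008) = 2812.5 ⇒ n ≥ 53.0330, so the smallest n is 54.

54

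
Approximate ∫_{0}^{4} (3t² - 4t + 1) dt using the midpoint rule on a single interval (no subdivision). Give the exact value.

M = (b−a)·f(2) = 4·(5) = 20.

20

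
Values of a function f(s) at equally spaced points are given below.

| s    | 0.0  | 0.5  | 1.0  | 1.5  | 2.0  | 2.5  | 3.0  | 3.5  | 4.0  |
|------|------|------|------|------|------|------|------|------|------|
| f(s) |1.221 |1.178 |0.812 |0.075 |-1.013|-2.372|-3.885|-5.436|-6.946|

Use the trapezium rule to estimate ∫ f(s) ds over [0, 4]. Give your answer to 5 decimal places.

h = 0.5, n = 8.
(h/2)·[y₀ + 2y₁ + 2y₂ + 2y₃ + 2y₄ + 2y₅ + 2y₆ + 2y₇ + y₈] = 0.25·(-27.007) = -6.75175.

-6.75175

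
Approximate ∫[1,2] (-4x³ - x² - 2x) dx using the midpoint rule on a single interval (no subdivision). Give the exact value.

-18.75

M = (b−a)·f(1.5) = 1·(-18.75) = -18.75.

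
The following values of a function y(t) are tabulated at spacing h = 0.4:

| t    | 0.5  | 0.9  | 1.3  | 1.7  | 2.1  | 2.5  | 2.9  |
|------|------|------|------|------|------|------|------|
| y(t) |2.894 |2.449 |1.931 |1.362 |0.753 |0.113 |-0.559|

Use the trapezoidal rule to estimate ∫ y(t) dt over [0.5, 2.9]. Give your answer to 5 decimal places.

3.11020

h = 0.4, n = 6.
(h/2)·[y₀ + 2y₁ + 2y₂ + 2y₃ + 2y₄ + 2y₅ + y₆] = 0.2·(15.551) = 3.11020.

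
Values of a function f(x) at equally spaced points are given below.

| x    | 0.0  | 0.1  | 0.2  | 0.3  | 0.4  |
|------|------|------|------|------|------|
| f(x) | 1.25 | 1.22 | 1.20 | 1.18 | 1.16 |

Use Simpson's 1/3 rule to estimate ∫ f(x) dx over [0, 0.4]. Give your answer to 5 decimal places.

h = 0.1, n = 4.
(h/3)·[y₀ + 4y₁ + 2y₂ + 4y₃ + y₄] = 0.033333·(14.41) = 0.48033.

0.48033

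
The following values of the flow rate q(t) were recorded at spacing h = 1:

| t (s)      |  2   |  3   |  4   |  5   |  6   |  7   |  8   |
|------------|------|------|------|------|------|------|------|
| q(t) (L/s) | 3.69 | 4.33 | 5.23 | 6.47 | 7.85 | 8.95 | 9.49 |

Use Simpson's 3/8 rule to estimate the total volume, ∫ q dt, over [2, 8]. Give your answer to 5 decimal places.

h = 1, n = 6.
(3h/8)·[y₀ + 3y₁ + 3y₂ + 2y₃ + 3y₄ + 3y₅ + y₆] = 0.375·(105.20) = 39.45000.

39.45000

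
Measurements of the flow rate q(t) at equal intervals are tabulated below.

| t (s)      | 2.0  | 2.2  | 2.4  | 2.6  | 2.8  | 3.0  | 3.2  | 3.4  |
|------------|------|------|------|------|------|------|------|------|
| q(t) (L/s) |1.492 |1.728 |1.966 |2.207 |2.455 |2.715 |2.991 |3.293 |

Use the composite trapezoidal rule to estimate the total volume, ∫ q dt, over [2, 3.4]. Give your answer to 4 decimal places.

3.2909

h = 0.2, n = 7.
(h/2)·[y₀ + 2y₁ + 2y₂ + 2y₃ + 2y₄ + 2y₅ + 2y₆ + y₇] = 0.1·(32.909) = 3.2909.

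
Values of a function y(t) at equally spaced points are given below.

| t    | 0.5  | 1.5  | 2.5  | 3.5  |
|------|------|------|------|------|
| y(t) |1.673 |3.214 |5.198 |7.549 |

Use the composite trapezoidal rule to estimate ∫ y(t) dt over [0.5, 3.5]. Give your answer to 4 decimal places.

h = 1, n = 3.
(h/2)·[y₀ + 2y₁ + 2y₂ + y₃] = 0.5·(26.046) = 13.0230.

13.0230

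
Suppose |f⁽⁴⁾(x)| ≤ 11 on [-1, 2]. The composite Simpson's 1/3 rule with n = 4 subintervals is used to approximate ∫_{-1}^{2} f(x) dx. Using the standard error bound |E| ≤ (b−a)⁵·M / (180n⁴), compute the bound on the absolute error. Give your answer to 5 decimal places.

0.05801

|E| ≤ (3)⁵·11 / (180·4⁴) = 2673/46080 = 0.05801.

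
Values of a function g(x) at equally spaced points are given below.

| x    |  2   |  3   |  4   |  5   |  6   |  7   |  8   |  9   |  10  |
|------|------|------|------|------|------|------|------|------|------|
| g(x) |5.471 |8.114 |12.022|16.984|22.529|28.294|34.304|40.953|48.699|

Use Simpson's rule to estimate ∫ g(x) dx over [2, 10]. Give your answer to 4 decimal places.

189.7533

h = 1, n = 8.
(h/3)·[y₀ + 4y₁ + 2y₂ + 4y₃ + 2y₄ + 4y₅ + 2y₆ + 4y₇ + y₈] = 0.333333·(569.260) = 189.7533.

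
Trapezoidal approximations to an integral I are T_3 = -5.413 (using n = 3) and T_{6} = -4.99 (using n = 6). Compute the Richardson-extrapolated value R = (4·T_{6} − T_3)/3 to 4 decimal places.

R = (4·T_{6} − T_3) / 3 = (4·(-4.99) − (-5.413))/3 = (-14.547)/3 = -4.8490.

-4.8490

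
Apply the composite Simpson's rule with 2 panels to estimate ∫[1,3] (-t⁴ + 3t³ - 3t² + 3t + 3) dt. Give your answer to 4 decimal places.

h = (3 − 1)/2 = 1.
Nodes t₀,…,t₂ = 1, 2, 3.
f(t) = -t⁴ + 3t³ - 3t² + 3t + 3: f₀=5, f₁=5, f₂=-15.
(h/3)·[f₀ + 4f₁ + f₂] = 0.333333·(10) = 3.3333.

3.3333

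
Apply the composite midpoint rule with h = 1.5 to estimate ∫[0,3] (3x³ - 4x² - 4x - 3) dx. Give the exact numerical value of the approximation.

-7.59375

h = (3 − 0)/2 = 1.5.
Midpoints m₁,…,m₂ = 0.75, 2.25.
f(m₁)=-6.984375, f(m₂)=1.921875.
h·[f(m₁) + f(m₂)] = 1.5·(-5.0625) = -7.59375.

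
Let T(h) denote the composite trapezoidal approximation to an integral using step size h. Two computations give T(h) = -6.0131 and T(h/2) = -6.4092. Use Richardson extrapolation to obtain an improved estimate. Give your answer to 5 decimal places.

R = (4·T(h/2) − T(h)) / 3 = (4·(-6.4092) − (-6.0131))/3 = (-19.6237)/3 = -6.54123.

-6.54123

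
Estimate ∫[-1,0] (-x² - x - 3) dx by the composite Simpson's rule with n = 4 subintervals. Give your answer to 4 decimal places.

h = (0 − (-1))/4 = 0.25.
Nodes x₀,…,x₄ = -1, -0.75, -0.5, -0.25, 0.
f(x) = -x² - x - 3: f₀=-3, f₁=-2.8125, f₂=-2.75, f₃=-2.8125, f₄=-3.
(h/3)·[f₀ + 4f₁ + 2f₂ + 4f₃ + f₄] = 0.083333·(-34) = -2.8333.

-2.8333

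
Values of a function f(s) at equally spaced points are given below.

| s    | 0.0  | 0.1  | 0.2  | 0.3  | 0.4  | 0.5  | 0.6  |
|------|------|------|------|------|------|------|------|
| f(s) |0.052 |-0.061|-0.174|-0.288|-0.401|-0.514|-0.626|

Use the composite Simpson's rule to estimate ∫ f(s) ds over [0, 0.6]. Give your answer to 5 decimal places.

-0.17253

h = 0.1, n = 6.
(h/3)·[y₀ + 4y₁ + 2y₂ + 4y₃ + 2y₄ + 4y₅ + y₆] = 0.033333·(-5.176) = -0.17253.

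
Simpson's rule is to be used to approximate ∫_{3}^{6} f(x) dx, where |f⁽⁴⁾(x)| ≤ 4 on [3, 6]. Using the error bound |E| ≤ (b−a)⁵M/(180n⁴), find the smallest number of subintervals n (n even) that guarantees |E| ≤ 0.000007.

Need 972/(180n⁴) ≤ 0.000007.
n⁴ ≥ 972/(180·0.000007) = 771429 ⇒ n ≥ 29.6363, so the smallest even n is 30. (n must be even for Simpson's rule.)

30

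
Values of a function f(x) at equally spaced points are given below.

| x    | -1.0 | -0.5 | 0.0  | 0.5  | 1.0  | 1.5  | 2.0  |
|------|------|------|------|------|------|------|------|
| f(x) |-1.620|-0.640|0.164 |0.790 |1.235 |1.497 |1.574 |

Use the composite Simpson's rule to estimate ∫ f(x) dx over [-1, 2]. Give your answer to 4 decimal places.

h = 0.5, n = 6.
(h/3)·[y₀ + 4y₁ + 2y₂ + 4y₃ + 2y₄ + 4y₅ + y₆] = 0.166667·(9.340) = 1.5567.

1.5567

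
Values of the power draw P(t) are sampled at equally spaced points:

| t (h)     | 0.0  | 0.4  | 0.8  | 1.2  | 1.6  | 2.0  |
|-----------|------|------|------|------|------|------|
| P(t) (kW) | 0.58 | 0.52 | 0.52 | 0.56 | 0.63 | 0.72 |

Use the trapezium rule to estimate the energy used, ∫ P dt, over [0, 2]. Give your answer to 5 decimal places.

h = 0.4, n = 5.
(h/2)·[y₀ + 2y₁ + 2y₂ + 2y₃ + 2y₄ + y₅] = 0.2·(5.76) = 1.15200.

1.15200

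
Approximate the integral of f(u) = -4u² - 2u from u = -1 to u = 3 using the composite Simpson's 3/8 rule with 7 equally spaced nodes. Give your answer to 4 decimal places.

-45.3333

h = (3 − (-1))/6 = 0.666667.
Nodes u₀,…,u₆ = -1, -0.333333, 0.333333, 1, 1.666667, 2.333333, 3.
f(u) = -4u² - 2u: f₀=-2, f₁=0.222222, f₂=-1.111111, f₃=-6, f₄=-14.444444, f₅=-26.444444, f₆=-42.
(3h/8)·[f₀ + 3f₁ + 3f₂ + 2f₃ + 3f₄ + 3f₅ + f₆] = 0.25·(-181.333333) = -45.3333.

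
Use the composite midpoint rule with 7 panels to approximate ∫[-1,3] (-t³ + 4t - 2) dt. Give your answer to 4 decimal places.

-11.6735

h = (3 − (-1))/7 = 0.571429.
Midpoints m₁,…,m₇ = -0.714286, -0.142857, 0.428571, 1, 1.571429, 2.142857, 2.714286.
f(m₁)=-4.492711, f(m₂)=-2.568513, f(m₃)=-0.364431, f(m₄)=1, f(m₅)=0.405248, f(m₆)=-3.268222, f(m₇)=-11.139942.
h·[f(m₁) + f(m₂) + f(m₃) + f(m₄) + f(m₅) + f(m₆) + f(m₇)] = 0.571429·(-20.428571) = -11.6735.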